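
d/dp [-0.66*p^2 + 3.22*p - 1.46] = 3.22 - 1.32*p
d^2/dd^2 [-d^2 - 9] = -2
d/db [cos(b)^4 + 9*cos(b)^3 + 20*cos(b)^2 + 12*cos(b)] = -(-27*sin(b)^2 + 43*cos(b) + cos(3*b) + 39)*sin(b)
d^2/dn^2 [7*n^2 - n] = 14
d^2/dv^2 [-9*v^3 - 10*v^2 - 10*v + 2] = -54*v - 20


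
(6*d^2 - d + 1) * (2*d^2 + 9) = 12*d^4 - 2*d^3 + 56*d^2 - 9*d + 9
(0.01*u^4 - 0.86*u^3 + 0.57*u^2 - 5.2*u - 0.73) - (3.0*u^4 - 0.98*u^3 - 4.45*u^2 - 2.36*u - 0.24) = -2.99*u^4 + 0.12*u^3 + 5.02*u^2 - 2.84*u - 0.49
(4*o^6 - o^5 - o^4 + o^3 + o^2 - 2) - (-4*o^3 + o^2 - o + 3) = 4*o^6 - o^5 - o^4 + 5*o^3 + o - 5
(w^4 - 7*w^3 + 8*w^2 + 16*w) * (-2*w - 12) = -2*w^5 + 2*w^4 + 68*w^3 - 128*w^2 - 192*w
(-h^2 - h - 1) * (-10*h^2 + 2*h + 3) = 10*h^4 + 8*h^3 + 5*h^2 - 5*h - 3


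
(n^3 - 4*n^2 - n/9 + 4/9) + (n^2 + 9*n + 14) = n^3 - 3*n^2 + 80*n/9 + 130/9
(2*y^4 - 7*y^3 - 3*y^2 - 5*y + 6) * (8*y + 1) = 16*y^5 - 54*y^4 - 31*y^3 - 43*y^2 + 43*y + 6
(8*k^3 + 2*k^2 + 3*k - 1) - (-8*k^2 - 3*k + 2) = 8*k^3 + 10*k^2 + 6*k - 3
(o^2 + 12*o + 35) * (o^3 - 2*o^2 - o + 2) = o^5 + 10*o^4 + 10*o^3 - 80*o^2 - 11*o + 70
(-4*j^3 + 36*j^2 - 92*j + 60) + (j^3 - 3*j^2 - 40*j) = -3*j^3 + 33*j^2 - 132*j + 60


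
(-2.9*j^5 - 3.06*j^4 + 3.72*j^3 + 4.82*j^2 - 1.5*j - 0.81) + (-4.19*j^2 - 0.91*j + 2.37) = -2.9*j^5 - 3.06*j^4 + 3.72*j^3 + 0.63*j^2 - 2.41*j + 1.56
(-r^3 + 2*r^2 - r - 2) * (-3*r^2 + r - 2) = 3*r^5 - 7*r^4 + 7*r^3 + r^2 + 4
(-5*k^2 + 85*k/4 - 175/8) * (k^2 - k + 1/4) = -5*k^4 + 105*k^3/4 - 355*k^2/8 + 435*k/16 - 175/32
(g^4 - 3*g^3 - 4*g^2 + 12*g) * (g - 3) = g^5 - 6*g^4 + 5*g^3 + 24*g^2 - 36*g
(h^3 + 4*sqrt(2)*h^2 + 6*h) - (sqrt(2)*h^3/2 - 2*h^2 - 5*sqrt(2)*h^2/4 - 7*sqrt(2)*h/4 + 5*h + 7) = -sqrt(2)*h^3/2 + h^3 + 2*h^2 + 21*sqrt(2)*h^2/4 + h + 7*sqrt(2)*h/4 - 7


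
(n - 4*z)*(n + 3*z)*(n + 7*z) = n^3 + 6*n^2*z - 19*n*z^2 - 84*z^3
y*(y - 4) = y^2 - 4*y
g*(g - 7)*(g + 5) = g^3 - 2*g^2 - 35*g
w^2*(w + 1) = w^3 + w^2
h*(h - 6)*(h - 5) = h^3 - 11*h^2 + 30*h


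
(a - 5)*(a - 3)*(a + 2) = a^3 - 6*a^2 - a + 30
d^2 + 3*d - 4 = (d - 1)*(d + 4)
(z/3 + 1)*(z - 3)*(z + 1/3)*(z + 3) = z^4/3 + 10*z^3/9 - 8*z^2/3 - 10*z - 3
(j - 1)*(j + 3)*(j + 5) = j^3 + 7*j^2 + 7*j - 15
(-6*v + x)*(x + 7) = -6*v*x - 42*v + x^2 + 7*x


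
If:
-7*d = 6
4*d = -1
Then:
No Solution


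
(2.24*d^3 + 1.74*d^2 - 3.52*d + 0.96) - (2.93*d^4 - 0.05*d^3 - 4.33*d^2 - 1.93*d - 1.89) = -2.93*d^4 + 2.29*d^3 + 6.07*d^2 - 1.59*d + 2.85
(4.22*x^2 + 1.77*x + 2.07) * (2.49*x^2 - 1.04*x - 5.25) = 10.5078*x^4 + 0.0185000000000004*x^3 - 18.8415*x^2 - 11.4453*x - 10.8675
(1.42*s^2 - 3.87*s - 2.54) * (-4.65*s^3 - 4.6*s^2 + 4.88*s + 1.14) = -6.603*s^5 + 11.4635*s^4 + 36.5426*s^3 - 5.5828*s^2 - 16.807*s - 2.8956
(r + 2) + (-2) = r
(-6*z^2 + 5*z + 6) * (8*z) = -48*z^3 + 40*z^2 + 48*z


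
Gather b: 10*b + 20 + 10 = 10*b + 30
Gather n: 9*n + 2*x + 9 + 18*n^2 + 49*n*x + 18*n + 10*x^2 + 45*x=18*n^2 + n*(49*x + 27) + 10*x^2 + 47*x + 9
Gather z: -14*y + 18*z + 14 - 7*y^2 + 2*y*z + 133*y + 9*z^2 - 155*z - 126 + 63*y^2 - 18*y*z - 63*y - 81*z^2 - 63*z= 56*y^2 + 56*y - 72*z^2 + z*(-16*y - 200) - 112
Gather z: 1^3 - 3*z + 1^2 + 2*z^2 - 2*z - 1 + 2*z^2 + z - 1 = 4*z^2 - 4*z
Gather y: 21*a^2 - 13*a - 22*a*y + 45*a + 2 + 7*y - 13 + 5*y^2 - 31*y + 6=21*a^2 + 32*a + 5*y^2 + y*(-22*a - 24) - 5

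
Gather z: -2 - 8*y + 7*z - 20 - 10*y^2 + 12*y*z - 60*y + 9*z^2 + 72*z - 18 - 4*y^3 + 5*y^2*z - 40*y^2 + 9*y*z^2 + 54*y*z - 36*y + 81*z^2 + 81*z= -4*y^3 - 50*y^2 - 104*y + z^2*(9*y + 90) + z*(5*y^2 + 66*y + 160) - 40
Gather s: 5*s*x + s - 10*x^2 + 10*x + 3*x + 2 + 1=s*(5*x + 1) - 10*x^2 + 13*x + 3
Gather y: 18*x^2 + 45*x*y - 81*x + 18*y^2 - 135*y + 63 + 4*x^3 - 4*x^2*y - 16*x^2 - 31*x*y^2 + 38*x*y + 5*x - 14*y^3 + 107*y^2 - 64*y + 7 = 4*x^3 + 2*x^2 - 76*x - 14*y^3 + y^2*(125 - 31*x) + y*(-4*x^2 + 83*x - 199) + 70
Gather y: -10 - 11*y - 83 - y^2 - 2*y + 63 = -y^2 - 13*y - 30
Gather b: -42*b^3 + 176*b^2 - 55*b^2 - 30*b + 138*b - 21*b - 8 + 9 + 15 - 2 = -42*b^3 + 121*b^2 + 87*b + 14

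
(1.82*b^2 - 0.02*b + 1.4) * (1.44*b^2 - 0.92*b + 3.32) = 2.6208*b^4 - 1.7032*b^3 + 8.0768*b^2 - 1.3544*b + 4.648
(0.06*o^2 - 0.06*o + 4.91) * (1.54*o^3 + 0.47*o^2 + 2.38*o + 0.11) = 0.0924*o^5 - 0.0642*o^4 + 7.676*o^3 + 2.1715*o^2 + 11.6792*o + 0.5401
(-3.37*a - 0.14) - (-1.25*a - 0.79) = 0.65 - 2.12*a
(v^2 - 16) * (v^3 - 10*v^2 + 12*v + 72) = v^5 - 10*v^4 - 4*v^3 + 232*v^2 - 192*v - 1152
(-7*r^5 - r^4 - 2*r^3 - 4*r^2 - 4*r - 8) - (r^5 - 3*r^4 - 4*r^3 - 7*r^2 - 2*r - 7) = -8*r^5 + 2*r^4 + 2*r^3 + 3*r^2 - 2*r - 1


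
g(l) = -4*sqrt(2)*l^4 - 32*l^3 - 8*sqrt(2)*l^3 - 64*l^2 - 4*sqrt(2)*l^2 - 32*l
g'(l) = -16*sqrt(2)*l^3 - 96*l^2 - 24*sqrt(2)*l^2 - 128*l - 8*sqrt(2)*l - 32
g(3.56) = -3859.56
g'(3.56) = -3195.68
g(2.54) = -1475.92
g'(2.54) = -1594.98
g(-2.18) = 59.70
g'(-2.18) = -111.40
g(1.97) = -749.72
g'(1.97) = -983.73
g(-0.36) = 4.42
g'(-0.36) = 2.37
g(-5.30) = 197.82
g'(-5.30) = 425.02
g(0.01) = -0.33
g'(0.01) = -33.41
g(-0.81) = 0.80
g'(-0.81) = 7.61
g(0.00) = 0.00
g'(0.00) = -32.00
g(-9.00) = -10893.13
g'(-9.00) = 7191.98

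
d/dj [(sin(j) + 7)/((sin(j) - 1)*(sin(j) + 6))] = (-14*sin(j) + cos(j)^2 - 42)*cos(j)/((sin(j) - 1)^2*(sin(j) + 6)^2)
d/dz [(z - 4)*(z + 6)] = 2*z + 2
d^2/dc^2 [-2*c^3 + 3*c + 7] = -12*c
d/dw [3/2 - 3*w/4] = -3/4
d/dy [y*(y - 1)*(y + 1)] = 3*y^2 - 1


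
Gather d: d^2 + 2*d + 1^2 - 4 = d^2 + 2*d - 3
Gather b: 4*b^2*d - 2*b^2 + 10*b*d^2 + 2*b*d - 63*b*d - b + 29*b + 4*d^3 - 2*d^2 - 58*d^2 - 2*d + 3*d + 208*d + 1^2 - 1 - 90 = b^2*(4*d - 2) + b*(10*d^2 - 61*d + 28) + 4*d^3 - 60*d^2 + 209*d - 90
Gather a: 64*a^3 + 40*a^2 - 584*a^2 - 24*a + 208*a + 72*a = 64*a^3 - 544*a^2 + 256*a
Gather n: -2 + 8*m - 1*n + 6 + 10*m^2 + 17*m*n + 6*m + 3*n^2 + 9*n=10*m^2 + 14*m + 3*n^2 + n*(17*m + 8) + 4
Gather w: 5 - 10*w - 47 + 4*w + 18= -6*w - 24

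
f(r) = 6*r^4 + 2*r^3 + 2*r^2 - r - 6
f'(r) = 24*r^3 + 6*r^2 + 4*r - 1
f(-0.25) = -5.63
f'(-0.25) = -2.00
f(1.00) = 3.00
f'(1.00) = 33.00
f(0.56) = -4.99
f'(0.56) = 7.34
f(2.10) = 135.93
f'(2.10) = 256.12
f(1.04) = 4.39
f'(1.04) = 36.65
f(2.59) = 309.57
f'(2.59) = 466.58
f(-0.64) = -4.06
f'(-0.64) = -7.39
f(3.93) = 1573.63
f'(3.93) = 1564.15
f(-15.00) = 297459.00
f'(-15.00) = -79711.00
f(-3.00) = 447.00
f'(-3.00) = -607.00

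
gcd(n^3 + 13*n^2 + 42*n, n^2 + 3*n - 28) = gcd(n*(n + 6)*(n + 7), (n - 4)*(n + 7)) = n + 7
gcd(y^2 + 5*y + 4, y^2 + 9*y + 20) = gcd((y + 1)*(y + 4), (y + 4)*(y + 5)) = y + 4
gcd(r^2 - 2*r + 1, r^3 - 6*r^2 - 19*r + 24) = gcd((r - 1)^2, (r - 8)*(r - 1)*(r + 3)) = r - 1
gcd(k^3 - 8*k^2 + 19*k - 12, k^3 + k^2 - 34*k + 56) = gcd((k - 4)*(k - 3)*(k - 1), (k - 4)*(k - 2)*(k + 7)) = k - 4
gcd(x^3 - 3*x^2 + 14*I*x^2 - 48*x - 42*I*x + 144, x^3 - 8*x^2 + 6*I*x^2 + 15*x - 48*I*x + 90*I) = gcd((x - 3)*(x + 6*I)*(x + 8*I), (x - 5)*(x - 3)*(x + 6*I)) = x^2 + x*(-3 + 6*I) - 18*I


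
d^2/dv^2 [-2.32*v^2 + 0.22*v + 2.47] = -4.64000000000000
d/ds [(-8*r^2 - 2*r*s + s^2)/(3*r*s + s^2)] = r*(24*r^2 + 16*r*s + 5*s^2)/(s^2*(9*r^2 + 6*r*s + s^2))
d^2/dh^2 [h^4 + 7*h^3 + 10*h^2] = 12*h^2 + 42*h + 20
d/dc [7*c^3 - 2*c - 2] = 21*c^2 - 2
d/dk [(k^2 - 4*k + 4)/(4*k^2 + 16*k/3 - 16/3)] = 12*k*(k - 2)/(9*k^4 + 24*k^3 - 8*k^2 - 32*k + 16)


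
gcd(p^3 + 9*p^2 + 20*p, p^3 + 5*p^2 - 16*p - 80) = p^2 + 9*p + 20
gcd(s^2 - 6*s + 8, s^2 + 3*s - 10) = s - 2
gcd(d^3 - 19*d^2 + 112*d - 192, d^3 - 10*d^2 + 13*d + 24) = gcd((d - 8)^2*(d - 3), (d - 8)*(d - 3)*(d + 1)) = d^2 - 11*d + 24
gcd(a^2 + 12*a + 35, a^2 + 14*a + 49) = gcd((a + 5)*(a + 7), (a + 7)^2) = a + 7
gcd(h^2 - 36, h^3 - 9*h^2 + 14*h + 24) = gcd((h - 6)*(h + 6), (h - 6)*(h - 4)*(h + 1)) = h - 6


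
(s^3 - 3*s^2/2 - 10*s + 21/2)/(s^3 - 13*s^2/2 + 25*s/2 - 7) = (s + 3)/(s - 2)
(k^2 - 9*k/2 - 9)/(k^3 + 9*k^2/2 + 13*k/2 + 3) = (k - 6)/(k^2 + 3*k + 2)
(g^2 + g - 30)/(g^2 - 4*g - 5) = (g + 6)/(g + 1)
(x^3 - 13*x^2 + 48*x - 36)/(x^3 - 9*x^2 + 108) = (x - 1)/(x + 3)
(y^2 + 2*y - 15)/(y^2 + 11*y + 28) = (y^2 + 2*y - 15)/(y^2 + 11*y + 28)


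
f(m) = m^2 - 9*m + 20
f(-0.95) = 29.45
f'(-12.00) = -33.00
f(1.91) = 6.46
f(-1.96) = 41.48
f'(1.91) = -5.18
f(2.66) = 3.14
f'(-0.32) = -9.64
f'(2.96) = -3.08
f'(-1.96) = -12.92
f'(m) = 2*m - 9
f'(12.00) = 15.00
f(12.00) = 56.00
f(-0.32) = 22.98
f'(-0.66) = -10.32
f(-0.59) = 25.66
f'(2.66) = -3.68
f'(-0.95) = -10.90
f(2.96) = 2.12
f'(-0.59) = -10.18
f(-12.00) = 272.00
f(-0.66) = 26.38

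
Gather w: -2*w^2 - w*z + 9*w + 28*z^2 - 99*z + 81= -2*w^2 + w*(9 - z) + 28*z^2 - 99*z + 81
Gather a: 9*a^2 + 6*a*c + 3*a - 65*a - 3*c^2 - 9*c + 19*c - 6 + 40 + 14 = 9*a^2 + a*(6*c - 62) - 3*c^2 + 10*c + 48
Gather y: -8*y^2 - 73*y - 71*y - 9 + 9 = -8*y^2 - 144*y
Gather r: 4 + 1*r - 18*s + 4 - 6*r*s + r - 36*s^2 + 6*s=r*(2 - 6*s) - 36*s^2 - 12*s + 8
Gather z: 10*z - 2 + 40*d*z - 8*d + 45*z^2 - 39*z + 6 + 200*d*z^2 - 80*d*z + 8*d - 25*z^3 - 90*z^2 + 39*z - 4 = -25*z^3 + z^2*(200*d - 45) + z*(10 - 40*d)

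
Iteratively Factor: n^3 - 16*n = (n - 4)*(n^2 + 4*n) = n*(n - 4)*(n + 4)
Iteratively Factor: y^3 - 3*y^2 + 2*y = (y)*(y^2 - 3*y + 2) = y*(y - 2)*(y - 1)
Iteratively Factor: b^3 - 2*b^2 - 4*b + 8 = (b - 2)*(b^2 - 4) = (b - 2)*(b + 2)*(b - 2)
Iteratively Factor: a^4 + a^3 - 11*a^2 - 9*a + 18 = (a + 2)*(a^3 - a^2 - 9*a + 9) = (a + 2)*(a + 3)*(a^2 - 4*a + 3) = (a - 1)*(a + 2)*(a + 3)*(a - 3)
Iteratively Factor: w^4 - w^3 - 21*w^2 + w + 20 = (w - 5)*(w^3 + 4*w^2 - w - 4) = (w - 5)*(w + 1)*(w^2 + 3*w - 4) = (w - 5)*(w - 1)*(w + 1)*(w + 4)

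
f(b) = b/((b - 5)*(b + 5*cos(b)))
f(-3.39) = -0.05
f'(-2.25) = -0.03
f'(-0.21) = -0.04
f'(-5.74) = 0.43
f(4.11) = -3.62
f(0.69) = -0.04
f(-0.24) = 0.01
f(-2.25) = -0.06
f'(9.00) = 0.05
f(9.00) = 0.51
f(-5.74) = -0.37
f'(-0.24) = -0.04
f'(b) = b*(5*sin(b) - 1)/((b - 5)*(b + 5*cos(b))^2) - b/((b - 5)^2*(b + 5*cos(b))) + 1/((b - 5)*(b + 5*cos(b)))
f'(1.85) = -11.10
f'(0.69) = -0.08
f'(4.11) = 9.56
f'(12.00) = -0.03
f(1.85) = -1.24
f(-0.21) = 0.01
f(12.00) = 0.11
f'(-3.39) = 0.01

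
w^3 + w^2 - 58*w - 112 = (w - 8)*(w + 2)*(w + 7)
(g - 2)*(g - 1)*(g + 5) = g^3 + 2*g^2 - 13*g + 10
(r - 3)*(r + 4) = r^2 + r - 12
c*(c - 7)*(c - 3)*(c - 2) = c^4 - 12*c^3 + 41*c^2 - 42*c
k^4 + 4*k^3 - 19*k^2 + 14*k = k*(k - 2)*(k - 1)*(k + 7)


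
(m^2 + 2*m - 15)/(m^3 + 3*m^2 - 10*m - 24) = (m + 5)/(m^2 + 6*m + 8)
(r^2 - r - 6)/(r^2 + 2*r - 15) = (r + 2)/(r + 5)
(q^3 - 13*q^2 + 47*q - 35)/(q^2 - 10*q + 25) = (q^2 - 8*q + 7)/(q - 5)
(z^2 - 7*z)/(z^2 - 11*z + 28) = z/(z - 4)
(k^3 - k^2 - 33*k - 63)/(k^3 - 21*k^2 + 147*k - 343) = (k^2 + 6*k + 9)/(k^2 - 14*k + 49)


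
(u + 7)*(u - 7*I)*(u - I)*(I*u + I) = I*u^4 + 8*u^3 + 8*I*u^3 + 64*u^2 + 56*u - 56*I*u - 49*I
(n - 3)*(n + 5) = n^2 + 2*n - 15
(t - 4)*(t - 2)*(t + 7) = t^3 + t^2 - 34*t + 56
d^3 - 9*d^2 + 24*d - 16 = (d - 4)^2*(d - 1)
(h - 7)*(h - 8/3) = h^2 - 29*h/3 + 56/3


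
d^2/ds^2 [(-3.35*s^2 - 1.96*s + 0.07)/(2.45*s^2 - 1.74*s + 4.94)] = (-52.0919*s^3 + 245.79135*s^2 + 140.54082*s - 198.469428)/(14.706125*s^6 - 31.33305*s^5 + 111.20991*s^4 - 131.623344*s^3 + 224.235492*s^2 - 127.386792*s + 120.553784)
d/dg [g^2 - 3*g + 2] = 2*g - 3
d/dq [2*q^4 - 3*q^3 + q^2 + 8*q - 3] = 8*q^3 - 9*q^2 + 2*q + 8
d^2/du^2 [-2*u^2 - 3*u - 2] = -4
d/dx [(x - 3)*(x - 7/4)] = 2*x - 19/4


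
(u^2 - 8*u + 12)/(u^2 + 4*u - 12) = (u - 6)/(u + 6)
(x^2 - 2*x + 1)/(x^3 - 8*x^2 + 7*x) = (x - 1)/(x*(x - 7))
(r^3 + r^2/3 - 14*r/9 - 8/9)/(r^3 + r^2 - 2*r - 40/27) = 3*(r + 1)/(3*r + 5)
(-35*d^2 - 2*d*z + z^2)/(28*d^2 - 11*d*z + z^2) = (5*d + z)/(-4*d + z)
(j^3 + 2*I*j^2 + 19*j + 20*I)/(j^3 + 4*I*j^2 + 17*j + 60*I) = (j + I)/(j + 3*I)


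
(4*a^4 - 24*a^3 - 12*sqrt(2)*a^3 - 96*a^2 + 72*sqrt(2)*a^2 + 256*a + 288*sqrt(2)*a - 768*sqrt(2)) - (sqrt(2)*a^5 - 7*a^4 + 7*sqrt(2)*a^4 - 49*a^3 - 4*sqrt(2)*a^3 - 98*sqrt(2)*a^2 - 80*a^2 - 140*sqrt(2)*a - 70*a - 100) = -sqrt(2)*a^5 - 7*sqrt(2)*a^4 + 11*a^4 - 8*sqrt(2)*a^3 + 25*a^3 - 16*a^2 + 170*sqrt(2)*a^2 + 326*a + 428*sqrt(2)*a - 768*sqrt(2) + 100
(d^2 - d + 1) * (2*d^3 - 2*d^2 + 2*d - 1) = 2*d^5 - 4*d^4 + 6*d^3 - 5*d^2 + 3*d - 1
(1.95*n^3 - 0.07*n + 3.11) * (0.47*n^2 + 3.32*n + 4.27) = 0.9165*n^5 + 6.474*n^4 + 8.2936*n^3 + 1.2293*n^2 + 10.0263*n + 13.2797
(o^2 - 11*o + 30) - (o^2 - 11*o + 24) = 6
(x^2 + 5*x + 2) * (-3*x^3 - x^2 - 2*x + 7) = -3*x^5 - 16*x^4 - 13*x^3 - 5*x^2 + 31*x + 14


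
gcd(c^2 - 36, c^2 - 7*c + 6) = c - 6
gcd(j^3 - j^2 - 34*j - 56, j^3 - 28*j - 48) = j^2 + 6*j + 8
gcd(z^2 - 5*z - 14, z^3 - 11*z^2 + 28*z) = z - 7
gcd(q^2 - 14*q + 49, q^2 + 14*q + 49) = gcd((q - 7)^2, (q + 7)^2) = 1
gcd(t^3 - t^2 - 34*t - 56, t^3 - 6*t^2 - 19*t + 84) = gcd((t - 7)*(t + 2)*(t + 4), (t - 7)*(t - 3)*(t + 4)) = t^2 - 3*t - 28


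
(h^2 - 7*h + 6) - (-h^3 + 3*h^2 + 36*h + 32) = h^3 - 2*h^2 - 43*h - 26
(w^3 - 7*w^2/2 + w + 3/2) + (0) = w^3 - 7*w^2/2 + w + 3/2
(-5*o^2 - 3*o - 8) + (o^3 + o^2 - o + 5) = o^3 - 4*o^2 - 4*o - 3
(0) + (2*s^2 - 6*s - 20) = 2*s^2 - 6*s - 20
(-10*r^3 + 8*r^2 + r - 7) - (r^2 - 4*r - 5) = -10*r^3 + 7*r^2 + 5*r - 2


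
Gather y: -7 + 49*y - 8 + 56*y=105*y - 15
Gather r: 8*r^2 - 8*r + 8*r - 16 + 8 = 8*r^2 - 8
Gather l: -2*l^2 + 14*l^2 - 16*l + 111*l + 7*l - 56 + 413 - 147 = 12*l^2 + 102*l + 210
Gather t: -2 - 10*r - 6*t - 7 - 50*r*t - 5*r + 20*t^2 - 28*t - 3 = -15*r + 20*t^2 + t*(-50*r - 34) - 12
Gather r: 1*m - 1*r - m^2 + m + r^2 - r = -m^2 + 2*m + r^2 - 2*r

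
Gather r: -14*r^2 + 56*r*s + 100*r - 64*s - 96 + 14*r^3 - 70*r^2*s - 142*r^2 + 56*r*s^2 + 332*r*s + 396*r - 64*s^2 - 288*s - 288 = 14*r^3 + r^2*(-70*s - 156) + r*(56*s^2 + 388*s + 496) - 64*s^2 - 352*s - 384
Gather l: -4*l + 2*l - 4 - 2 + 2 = -2*l - 4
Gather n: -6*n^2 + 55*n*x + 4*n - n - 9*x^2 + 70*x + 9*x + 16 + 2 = -6*n^2 + n*(55*x + 3) - 9*x^2 + 79*x + 18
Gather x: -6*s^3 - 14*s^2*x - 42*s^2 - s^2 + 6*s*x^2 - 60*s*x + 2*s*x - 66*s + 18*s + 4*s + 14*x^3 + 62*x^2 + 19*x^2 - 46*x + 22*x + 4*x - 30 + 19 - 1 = -6*s^3 - 43*s^2 - 44*s + 14*x^3 + x^2*(6*s + 81) + x*(-14*s^2 - 58*s - 20) - 12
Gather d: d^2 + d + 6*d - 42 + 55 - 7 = d^2 + 7*d + 6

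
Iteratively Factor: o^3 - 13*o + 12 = (o - 3)*(o^2 + 3*o - 4) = (o - 3)*(o - 1)*(o + 4)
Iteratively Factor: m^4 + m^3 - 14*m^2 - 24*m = (m)*(m^3 + m^2 - 14*m - 24) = m*(m + 2)*(m^2 - m - 12) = m*(m + 2)*(m + 3)*(m - 4)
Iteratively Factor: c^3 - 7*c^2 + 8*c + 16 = (c - 4)*(c^2 - 3*c - 4) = (c - 4)^2*(c + 1)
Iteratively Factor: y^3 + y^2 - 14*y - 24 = (y + 3)*(y^2 - 2*y - 8) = (y - 4)*(y + 3)*(y + 2)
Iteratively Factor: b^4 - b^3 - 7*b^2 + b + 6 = (b - 3)*(b^3 + 2*b^2 - b - 2) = (b - 3)*(b + 1)*(b^2 + b - 2) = (b - 3)*(b - 1)*(b + 1)*(b + 2)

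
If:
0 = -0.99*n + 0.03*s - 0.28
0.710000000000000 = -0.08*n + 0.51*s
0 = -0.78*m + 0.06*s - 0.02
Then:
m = 0.08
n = -0.24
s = 1.35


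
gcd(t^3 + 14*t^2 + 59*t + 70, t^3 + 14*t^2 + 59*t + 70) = t^3 + 14*t^2 + 59*t + 70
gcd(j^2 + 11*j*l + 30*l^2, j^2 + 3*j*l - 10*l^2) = j + 5*l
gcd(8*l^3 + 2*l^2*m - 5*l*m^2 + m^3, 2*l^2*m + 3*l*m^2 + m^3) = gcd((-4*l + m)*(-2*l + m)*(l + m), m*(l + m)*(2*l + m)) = l + m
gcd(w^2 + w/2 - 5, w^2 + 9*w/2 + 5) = w + 5/2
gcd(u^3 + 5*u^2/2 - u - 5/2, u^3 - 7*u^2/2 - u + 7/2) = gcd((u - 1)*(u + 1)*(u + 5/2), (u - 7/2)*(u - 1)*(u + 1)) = u^2 - 1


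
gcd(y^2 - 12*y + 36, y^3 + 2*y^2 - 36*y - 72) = y - 6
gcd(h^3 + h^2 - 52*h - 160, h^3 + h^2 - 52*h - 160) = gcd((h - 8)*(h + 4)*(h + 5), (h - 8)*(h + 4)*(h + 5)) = h^3 + h^2 - 52*h - 160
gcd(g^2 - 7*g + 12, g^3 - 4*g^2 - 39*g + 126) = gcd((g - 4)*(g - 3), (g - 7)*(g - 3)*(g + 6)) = g - 3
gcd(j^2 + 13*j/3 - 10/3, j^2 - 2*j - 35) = j + 5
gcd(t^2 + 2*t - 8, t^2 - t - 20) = t + 4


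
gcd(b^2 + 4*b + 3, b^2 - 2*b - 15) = b + 3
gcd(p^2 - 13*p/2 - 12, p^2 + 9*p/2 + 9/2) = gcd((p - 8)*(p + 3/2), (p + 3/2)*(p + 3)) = p + 3/2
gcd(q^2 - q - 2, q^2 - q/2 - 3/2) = q + 1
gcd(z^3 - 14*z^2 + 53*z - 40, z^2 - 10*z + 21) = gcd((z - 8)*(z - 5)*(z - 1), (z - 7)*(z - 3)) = 1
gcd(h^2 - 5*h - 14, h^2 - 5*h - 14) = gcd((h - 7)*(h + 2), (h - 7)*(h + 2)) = h^2 - 5*h - 14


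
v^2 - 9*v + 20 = (v - 5)*(v - 4)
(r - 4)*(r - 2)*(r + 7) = r^3 + r^2 - 34*r + 56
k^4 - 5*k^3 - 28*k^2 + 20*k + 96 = (k - 8)*(k - 2)*(k + 2)*(k + 3)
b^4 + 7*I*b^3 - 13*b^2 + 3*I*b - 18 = (b - I)*(b + 2*I)*(b + 3*I)^2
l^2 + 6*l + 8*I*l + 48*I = (l + 6)*(l + 8*I)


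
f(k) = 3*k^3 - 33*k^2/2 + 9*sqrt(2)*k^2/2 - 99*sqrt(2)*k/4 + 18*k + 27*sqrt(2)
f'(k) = 9*k^2 - 33*k + 9*sqrt(2)*k - 99*sqrt(2)/4 + 18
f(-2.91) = -72.10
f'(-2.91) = 118.20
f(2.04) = -13.21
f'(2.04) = -20.90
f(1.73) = -6.03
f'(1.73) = -25.14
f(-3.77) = -202.53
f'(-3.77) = 187.34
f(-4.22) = -296.03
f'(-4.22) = 228.82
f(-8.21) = -2165.61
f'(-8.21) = 756.07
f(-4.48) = -358.83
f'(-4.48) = 254.45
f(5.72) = 170.75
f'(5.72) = 161.51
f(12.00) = 3558.57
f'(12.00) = 1035.73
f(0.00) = 38.18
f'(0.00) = -17.00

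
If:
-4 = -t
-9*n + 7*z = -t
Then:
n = 7*z/9 + 4/9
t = 4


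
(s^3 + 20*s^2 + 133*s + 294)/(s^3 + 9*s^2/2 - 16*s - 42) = 2*(s^2 + 14*s + 49)/(2*s^2 - 3*s - 14)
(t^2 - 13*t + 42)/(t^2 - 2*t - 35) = (t - 6)/(t + 5)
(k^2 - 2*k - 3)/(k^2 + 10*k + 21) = (k^2 - 2*k - 3)/(k^2 + 10*k + 21)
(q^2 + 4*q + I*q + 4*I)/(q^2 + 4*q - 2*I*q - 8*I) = (q + I)/(q - 2*I)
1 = 1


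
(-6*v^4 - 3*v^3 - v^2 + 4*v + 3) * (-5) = 30*v^4 + 15*v^3 + 5*v^2 - 20*v - 15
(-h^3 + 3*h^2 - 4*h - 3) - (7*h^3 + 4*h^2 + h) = -8*h^3 - h^2 - 5*h - 3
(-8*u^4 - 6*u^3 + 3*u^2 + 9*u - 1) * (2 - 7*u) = 56*u^5 + 26*u^4 - 33*u^3 - 57*u^2 + 25*u - 2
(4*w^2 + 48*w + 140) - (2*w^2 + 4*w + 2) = 2*w^2 + 44*w + 138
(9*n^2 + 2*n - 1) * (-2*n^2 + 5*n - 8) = -18*n^4 + 41*n^3 - 60*n^2 - 21*n + 8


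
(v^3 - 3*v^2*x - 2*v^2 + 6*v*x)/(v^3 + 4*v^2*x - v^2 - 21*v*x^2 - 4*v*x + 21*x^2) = v*(v - 2)/(v^2 + 7*v*x - v - 7*x)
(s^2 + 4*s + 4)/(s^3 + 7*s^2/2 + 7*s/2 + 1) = 2*(s + 2)/(2*s^2 + 3*s + 1)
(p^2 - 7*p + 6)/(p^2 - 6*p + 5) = (p - 6)/(p - 5)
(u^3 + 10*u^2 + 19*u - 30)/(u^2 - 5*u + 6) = (u^3 + 10*u^2 + 19*u - 30)/(u^2 - 5*u + 6)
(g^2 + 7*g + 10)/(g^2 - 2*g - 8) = (g + 5)/(g - 4)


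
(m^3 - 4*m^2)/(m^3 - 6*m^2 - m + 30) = m^2*(m - 4)/(m^3 - 6*m^2 - m + 30)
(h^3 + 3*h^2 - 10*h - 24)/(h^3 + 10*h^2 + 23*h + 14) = (h^2 + h - 12)/(h^2 + 8*h + 7)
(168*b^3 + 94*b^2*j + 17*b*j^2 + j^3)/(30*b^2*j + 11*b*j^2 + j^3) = (28*b^2 + 11*b*j + j^2)/(j*(5*b + j))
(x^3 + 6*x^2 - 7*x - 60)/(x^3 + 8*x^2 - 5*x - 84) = (x + 5)/(x + 7)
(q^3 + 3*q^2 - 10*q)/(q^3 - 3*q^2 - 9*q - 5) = q*(-q^2 - 3*q + 10)/(-q^3 + 3*q^2 + 9*q + 5)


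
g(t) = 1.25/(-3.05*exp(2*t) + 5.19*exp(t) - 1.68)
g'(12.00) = 0.00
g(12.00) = 0.00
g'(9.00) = 0.00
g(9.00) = 0.00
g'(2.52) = 0.01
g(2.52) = -0.00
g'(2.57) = 0.01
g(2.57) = -0.00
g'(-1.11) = -14.47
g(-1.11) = -4.15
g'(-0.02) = 4.25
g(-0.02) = 2.62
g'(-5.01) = -0.02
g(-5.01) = -0.76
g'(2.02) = 0.02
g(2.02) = -0.01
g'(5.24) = 0.00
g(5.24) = -0.00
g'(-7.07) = -0.00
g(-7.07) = -0.75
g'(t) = 1.25*(6.1*exp(2*t) - 5.19*exp(t))/(-3.05*exp(2*t) + 5.19*exp(t) - 1.68)^2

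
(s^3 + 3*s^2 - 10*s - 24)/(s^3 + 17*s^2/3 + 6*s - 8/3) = 3*(s - 3)/(3*s - 1)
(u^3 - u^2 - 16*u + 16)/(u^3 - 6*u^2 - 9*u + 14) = (u^2 - 16)/(u^2 - 5*u - 14)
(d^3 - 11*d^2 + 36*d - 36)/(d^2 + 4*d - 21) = (d^2 - 8*d + 12)/(d + 7)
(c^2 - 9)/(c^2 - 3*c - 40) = (9 - c^2)/(-c^2 + 3*c + 40)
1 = 1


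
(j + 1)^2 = j^2 + 2*j + 1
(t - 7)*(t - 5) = t^2 - 12*t + 35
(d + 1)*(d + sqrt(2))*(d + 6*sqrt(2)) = d^3 + d^2 + 7*sqrt(2)*d^2 + 7*sqrt(2)*d + 12*d + 12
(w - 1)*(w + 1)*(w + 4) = w^3 + 4*w^2 - w - 4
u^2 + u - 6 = (u - 2)*(u + 3)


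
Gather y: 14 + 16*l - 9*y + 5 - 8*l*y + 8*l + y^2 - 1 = 24*l + y^2 + y*(-8*l - 9) + 18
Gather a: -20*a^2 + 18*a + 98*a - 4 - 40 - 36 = -20*a^2 + 116*a - 80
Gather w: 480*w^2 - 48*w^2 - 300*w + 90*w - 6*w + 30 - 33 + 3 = 432*w^2 - 216*w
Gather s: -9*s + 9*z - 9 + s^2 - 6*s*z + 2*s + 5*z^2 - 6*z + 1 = s^2 + s*(-6*z - 7) + 5*z^2 + 3*z - 8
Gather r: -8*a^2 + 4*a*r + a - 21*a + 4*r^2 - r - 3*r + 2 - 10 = -8*a^2 - 20*a + 4*r^2 + r*(4*a - 4) - 8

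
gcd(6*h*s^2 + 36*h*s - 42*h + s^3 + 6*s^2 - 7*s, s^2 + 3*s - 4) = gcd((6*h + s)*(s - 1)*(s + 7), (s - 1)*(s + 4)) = s - 1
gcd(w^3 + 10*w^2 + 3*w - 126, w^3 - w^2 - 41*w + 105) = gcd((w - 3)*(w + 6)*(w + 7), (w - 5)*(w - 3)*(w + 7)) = w^2 + 4*w - 21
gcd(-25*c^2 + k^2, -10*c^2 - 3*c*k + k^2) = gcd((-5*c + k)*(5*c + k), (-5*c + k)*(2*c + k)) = 5*c - k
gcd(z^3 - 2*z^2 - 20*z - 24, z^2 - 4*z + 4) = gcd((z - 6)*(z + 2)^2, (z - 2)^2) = 1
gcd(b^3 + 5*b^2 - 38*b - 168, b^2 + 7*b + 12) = b + 4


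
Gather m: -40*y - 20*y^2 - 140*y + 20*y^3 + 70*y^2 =20*y^3 + 50*y^2 - 180*y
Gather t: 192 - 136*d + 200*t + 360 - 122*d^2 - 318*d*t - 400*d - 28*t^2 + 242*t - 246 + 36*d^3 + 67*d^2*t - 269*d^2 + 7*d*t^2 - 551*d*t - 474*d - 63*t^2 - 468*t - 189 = 36*d^3 - 391*d^2 - 1010*d + t^2*(7*d - 91) + t*(67*d^2 - 869*d - 26) + 117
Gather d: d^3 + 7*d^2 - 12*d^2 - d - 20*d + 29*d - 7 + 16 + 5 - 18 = d^3 - 5*d^2 + 8*d - 4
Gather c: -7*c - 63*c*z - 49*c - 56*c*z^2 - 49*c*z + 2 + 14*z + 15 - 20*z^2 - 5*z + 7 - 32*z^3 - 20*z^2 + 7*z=c*(-56*z^2 - 112*z - 56) - 32*z^3 - 40*z^2 + 16*z + 24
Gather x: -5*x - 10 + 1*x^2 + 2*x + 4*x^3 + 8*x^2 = 4*x^3 + 9*x^2 - 3*x - 10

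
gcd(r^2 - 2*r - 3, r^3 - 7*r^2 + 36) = r - 3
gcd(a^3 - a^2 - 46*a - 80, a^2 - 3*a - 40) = a^2 - 3*a - 40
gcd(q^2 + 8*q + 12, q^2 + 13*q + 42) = q + 6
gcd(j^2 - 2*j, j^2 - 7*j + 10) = j - 2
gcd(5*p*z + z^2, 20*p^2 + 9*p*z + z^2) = 5*p + z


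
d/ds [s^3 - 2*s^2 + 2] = s*(3*s - 4)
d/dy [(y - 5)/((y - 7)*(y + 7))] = (-y^2 + 10*y - 49)/(y^4 - 98*y^2 + 2401)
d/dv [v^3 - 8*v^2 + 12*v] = 3*v^2 - 16*v + 12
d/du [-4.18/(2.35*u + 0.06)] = 9.823/(2.35*u + 0.06)^2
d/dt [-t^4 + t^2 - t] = -4*t^3 + 2*t - 1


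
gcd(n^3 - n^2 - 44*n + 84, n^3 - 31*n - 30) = n - 6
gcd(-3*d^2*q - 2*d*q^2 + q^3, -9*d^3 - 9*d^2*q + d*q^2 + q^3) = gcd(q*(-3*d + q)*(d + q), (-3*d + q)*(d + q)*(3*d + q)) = -3*d^2 - 2*d*q + q^2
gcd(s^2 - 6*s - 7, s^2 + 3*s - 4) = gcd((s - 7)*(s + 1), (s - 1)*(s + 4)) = 1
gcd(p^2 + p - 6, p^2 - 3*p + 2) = p - 2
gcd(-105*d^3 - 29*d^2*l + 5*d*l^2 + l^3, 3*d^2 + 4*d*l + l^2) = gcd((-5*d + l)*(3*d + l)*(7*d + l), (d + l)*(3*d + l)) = 3*d + l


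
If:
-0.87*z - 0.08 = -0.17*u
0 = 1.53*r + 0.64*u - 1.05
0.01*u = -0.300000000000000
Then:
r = 13.24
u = -30.00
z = -5.95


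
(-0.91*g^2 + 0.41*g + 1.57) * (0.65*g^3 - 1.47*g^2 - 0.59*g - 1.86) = -0.5915*g^5 + 1.6042*g^4 + 0.9547*g^3 - 0.8572*g^2 - 1.6889*g - 2.9202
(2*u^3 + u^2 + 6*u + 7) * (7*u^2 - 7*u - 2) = 14*u^5 - 7*u^4 + 31*u^3 + 5*u^2 - 61*u - 14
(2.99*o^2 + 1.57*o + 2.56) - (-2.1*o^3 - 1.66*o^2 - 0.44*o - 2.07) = 2.1*o^3 + 4.65*o^2 + 2.01*o + 4.63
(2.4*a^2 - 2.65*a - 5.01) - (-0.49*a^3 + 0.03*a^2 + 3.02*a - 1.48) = 0.49*a^3 + 2.37*a^2 - 5.67*a - 3.53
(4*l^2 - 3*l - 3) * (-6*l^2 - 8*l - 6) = -24*l^4 - 14*l^3 + 18*l^2 + 42*l + 18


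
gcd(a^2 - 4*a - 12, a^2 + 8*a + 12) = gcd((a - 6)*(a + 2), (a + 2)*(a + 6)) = a + 2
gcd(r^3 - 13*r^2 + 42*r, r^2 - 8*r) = r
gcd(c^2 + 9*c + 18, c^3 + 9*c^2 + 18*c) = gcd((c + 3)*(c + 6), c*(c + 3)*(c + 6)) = c^2 + 9*c + 18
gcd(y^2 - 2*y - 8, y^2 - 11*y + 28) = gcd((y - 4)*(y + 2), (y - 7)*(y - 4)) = y - 4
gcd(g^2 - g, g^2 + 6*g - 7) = g - 1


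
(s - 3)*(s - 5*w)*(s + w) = s^3 - 4*s^2*w - 3*s^2 - 5*s*w^2 + 12*s*w + 15*w^2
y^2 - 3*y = y*(y - 3)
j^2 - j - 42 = (j - 7)*(j + 6)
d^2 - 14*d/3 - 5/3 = (d - 5)*(d + 1/3)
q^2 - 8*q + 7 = (q - 7)*(q - 1)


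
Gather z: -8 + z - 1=z - 9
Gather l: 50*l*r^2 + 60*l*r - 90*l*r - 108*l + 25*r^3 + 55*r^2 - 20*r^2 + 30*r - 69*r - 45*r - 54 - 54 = l*(50*r^2 - 30*r - 108) + 25*r^3 + 35*r^2 - 84*r - 108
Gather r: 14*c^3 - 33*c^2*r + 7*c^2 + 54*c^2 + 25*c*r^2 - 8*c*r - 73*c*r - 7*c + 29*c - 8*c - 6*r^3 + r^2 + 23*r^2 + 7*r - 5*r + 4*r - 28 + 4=14*c^3 + 61*c^2 + 14*c - 6*r^3 + r^2*(25*c + 24) + r*(-33*c^2 - 81*c + 6) - 24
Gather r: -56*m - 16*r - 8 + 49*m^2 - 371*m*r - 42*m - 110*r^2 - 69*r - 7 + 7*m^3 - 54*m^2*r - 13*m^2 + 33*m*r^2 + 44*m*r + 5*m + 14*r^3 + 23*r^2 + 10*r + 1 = 7*m^3 + 36*m^2 - 93*m + 14*r^3 + r^2*(33*m - 87) + r*(-54*m^2 - 327*m - 75) - 14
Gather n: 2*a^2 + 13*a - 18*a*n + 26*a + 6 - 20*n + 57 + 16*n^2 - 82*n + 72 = 2*a^2 + 39*a + 16*n^2 + n*(-18*a - 102) + 135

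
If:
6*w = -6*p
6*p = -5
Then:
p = -5/6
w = 5/6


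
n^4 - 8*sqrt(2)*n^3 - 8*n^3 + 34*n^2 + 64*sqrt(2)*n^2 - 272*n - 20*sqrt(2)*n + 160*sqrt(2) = (n - 8)*(n - 5*sqrt(2))*(n - 2*sqrt(2))*(n - sqrt(2))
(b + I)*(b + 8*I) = b^2 + 9*I*b - 8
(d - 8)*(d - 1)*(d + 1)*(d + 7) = d^4 - d^3 - 57*d^2 + d + 56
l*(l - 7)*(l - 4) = l^3 - 11*l^2 + 28*l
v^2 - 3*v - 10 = (v - 5)*(v + 2)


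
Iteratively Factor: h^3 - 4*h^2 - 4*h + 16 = (h - 2)*(h^2 - 2*h - 8) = (h - 4)*(h - 2)*(h + 2)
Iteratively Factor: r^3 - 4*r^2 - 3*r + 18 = (r - 3)*(r^2 - r - 6) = (r - 3)*(r + 2)*(r - 3)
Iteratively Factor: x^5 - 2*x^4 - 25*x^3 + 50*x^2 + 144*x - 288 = (x - 4)*(x^4 + 2*x^3 - 17*x^2 - 18*x + 72) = (x - 4)*(x - 3)*(x^3 + 5*x^2 - 2*x - 24) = (x - 4)*(x - 3)*(x + 3)*(x^2 + 2*x - 8) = (x - 4)*(x - 3)*(x - 2)*(x + 3)*(x + 4)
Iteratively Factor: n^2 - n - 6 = (n + 2)*(n - 3)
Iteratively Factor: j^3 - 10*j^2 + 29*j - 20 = (j - 5)*(j^2 - 5*j + 4) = (j - 5)*(j - 1)*(j - 4)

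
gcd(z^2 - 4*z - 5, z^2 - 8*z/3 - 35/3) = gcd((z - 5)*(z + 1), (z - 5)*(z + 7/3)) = z - 5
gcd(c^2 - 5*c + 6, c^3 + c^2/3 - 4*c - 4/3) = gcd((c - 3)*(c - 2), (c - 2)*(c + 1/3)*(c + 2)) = c - 2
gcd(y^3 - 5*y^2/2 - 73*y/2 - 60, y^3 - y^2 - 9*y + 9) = y + 3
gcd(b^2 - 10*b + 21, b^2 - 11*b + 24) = b - 3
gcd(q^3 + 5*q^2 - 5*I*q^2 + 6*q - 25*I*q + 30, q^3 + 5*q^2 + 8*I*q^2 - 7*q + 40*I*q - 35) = q^2 + q*(5 + I) + 5*I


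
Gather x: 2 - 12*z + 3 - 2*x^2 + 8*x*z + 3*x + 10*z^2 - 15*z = -2*x^2 + x*(8*z + 3) + 10*z^2 - 27*z + 5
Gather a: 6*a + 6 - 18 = 6*a - 12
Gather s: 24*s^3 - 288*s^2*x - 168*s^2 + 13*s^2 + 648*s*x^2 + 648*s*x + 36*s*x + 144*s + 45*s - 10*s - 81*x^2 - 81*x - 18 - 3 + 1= 24*s^3 + s^2*(-288*x - 155) + s*(648*x^2 + 684*x + 179) - 81*x^2 - 81*x - 20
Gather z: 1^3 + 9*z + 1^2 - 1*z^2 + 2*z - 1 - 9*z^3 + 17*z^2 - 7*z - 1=-9*z^3 + 16*z^2 + 4*z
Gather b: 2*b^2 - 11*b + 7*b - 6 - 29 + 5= 2*b^2 - 4*b - 30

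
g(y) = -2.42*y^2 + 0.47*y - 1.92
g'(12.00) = -57.61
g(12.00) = -344.76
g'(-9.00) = 44.03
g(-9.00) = -202.17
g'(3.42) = -16.08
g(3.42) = -28.62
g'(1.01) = -4.42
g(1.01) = -3.91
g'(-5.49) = 27.04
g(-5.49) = -77.44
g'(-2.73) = 13.68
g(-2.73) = -21.24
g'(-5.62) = 27.67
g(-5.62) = -81.00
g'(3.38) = -15.89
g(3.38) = -27.98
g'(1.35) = -6.06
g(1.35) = -5.70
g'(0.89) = -3.84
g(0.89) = -3.42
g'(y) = 0.47 - 4.84*y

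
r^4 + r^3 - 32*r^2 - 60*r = r*(r - 6)*(r + 2)*(r + 5)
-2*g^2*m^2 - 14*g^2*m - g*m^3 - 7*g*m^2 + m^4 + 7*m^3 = m*(-2*g + m)*(g + m)*(m + 7)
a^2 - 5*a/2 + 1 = (a - 2)*(a - 1/2)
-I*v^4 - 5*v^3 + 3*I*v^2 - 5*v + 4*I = (v - 4*I)*(v - I)^2*(-I*v + 1)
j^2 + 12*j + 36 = (j + 6)^2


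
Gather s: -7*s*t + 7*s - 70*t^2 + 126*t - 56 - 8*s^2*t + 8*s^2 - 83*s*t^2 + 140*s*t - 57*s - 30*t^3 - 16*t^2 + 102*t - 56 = s^2*(8 - 8*t) + s*(-83*t^2 + 133*t - 50) - 30*t^3 - 86*t^2 + 228*t - 112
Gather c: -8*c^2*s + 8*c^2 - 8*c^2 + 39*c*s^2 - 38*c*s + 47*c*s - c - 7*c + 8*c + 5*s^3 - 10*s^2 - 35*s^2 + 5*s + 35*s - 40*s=-8*c^2*s + c*(39*s^2 + 9*s) + 5*s^3 - 45*s^2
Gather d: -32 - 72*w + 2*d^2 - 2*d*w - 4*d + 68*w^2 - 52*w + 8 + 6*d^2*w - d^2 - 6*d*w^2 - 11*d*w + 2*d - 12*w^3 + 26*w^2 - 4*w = d^2*(6*w + 1) + d*(-6*w^2 - 13*w - 2) - 12*w^3 + 94*w^2 - 128*w - 24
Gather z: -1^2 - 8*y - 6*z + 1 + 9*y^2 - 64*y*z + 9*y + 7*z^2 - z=9*y^2 + y + 7*z^2 + z*(-64*y - 7)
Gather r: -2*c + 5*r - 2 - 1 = -2*c + 5*r - 3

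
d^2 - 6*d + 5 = (d - 5)*(d - 1)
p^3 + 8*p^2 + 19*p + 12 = (p + 1)*(p + 3)*(p + 4)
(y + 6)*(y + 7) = y^2 + 13*y + 42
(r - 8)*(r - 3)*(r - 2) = r^3 - 13*r^2 + 46*r - 48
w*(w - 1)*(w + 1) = w^3 - w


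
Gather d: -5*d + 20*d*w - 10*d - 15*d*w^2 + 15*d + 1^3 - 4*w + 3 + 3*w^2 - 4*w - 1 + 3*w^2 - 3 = d*(-15*w^2 + 20*w) + 6*w^2 - 8*w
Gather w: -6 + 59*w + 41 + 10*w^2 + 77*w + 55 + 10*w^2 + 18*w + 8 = 20*w^2 + 154*w + 98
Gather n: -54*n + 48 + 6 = 54 - 54*n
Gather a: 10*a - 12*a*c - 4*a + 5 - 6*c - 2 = a*(6 - 12*c) - 6*c + 3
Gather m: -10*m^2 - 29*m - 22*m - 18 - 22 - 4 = -10*m^2 - 51*m - 44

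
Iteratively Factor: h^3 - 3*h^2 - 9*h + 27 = (h - 3)*(h^2 - 9) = (h - 3)^2*(h + 3)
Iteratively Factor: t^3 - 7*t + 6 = (t + 3)*(t^2 - 3*t + 2) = (t - 2)*(t + 3)*(t - 1)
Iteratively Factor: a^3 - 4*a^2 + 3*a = (a - 3)*(a^2 - a) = a*(a - 3)*(a - 1)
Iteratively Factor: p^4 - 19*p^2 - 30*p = (p)*(p^3 - 19*p - 30) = p*(p + 3)*(p^2 - 3*p - 10) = p*(p + 2)*(p + 3)*(p - 5)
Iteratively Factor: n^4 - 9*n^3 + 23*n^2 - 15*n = (n - 3)*(n^3 - 6*n^2 + 5*n) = (n - 5)*(n - 3)*(n^2 - n) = n*(n - 5)*(n - 3)*(n - 1)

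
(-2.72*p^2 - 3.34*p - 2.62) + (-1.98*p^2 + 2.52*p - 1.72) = -4.7*p^2 - 0.82*p - 4.34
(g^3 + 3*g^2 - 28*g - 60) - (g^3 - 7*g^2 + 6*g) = 10*g^2 - 34*g - 60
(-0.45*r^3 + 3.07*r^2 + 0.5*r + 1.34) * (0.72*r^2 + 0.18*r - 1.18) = -0.324*r^5 + 2.1294*r^4 + 1.4436*r^3 - 2.5678*r^2 - 0.3488*r - 1.5812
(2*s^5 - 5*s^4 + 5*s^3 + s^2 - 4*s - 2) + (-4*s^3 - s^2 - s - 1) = 2*s^5 - 5*s^4 + s^3 - 5*s - 3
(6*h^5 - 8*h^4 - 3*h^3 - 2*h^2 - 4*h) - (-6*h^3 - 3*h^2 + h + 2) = 6*h^5 - 8*h^4 + 3*h^3 + h^2 - 5*h - 2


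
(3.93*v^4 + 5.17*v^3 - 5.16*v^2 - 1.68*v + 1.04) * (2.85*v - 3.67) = 11.2005*v^5 + 0.311400000000001*v^4 - 33.6799*v^3 + 14.1492*v^2 + 9.1296*v - 3.8168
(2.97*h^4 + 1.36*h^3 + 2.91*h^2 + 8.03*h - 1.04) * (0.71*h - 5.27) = 2.1087*h^5 - 14.6863*h^4 - 5.1011*h^3 - 9.6344*h^2 - 43.0565*h + 5.4808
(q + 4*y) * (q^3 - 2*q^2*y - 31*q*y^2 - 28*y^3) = q^4 + 2*q^3*y - 39*q^2*y^2 - 152*q*y^3 - 112*y^4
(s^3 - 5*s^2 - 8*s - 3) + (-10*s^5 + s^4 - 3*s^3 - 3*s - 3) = -10*s^5 + s^4 - 2*s^3 - 5*s^2 - 11*s - 6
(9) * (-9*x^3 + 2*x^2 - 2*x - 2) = -81*x^3 + 18*x^2 - 18*x - 18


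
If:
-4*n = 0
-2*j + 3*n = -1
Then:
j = 1/2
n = 0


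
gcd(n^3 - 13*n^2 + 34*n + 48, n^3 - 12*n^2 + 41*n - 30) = n - 6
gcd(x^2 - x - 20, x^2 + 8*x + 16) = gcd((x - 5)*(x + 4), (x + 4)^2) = x + 4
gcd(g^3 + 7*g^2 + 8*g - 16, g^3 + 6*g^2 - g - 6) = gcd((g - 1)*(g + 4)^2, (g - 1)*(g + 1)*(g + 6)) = g - 1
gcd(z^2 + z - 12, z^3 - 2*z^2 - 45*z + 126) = z - 3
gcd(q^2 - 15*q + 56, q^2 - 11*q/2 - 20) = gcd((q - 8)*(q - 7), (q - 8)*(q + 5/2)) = q - 8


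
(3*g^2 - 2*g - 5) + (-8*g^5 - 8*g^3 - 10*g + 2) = -8*g^5 - 8*g^3 + 3*g^2 - 12*g - 3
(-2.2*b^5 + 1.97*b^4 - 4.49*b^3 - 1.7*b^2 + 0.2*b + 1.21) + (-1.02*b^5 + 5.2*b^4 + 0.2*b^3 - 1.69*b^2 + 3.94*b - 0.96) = -3.22*b^5 + 7.17*b^4 - 4.29*b^3 - 3.39*b^2 + 4.14*b + 0.25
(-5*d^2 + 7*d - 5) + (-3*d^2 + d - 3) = -8*d^2 + 8*d - 8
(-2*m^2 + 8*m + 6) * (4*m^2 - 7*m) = -8*m^4 + 46*m^3 - 32*m^2 - 42*m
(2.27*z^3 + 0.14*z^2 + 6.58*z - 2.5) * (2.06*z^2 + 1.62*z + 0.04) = 4.6762*z^5 + 3.9658*z^4 + 13.8724*z^3 + 5.5152*z^2 - 3.7868*z - 0.1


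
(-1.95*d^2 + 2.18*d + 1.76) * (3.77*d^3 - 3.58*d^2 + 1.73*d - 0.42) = -7.3515*d^5 + 15.1996*d^4 - 4.5427*d^3 - 1.7104*d^2 + 2.1292*d - 0.7392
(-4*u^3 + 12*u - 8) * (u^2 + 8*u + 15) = -4*u^5 - 32*u^4 - 48*u^3 + 88*u^2 + 116*u - 120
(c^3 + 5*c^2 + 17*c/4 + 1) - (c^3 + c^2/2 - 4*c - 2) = 9*c^2/2 + 33*c/4 + 3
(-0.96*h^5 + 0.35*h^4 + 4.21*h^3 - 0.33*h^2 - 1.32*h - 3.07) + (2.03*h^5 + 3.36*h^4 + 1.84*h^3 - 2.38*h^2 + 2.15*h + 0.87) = 1.07*h^5 + 3.71*h^4 + 6.05*h^3 - 2.71*h^2 + 0.83*h - 2.2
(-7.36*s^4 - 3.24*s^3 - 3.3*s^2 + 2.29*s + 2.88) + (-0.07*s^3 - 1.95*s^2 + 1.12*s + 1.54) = -7.36*s^4 - 3.31*s^3 - 5.25*s^2 + 3.41*s + 4.42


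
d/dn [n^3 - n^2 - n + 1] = 3*n^2 - 2*n - 1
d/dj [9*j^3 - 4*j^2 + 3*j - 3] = 27*j^2 - 8*j + 3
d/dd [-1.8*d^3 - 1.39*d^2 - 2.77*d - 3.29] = -5.4*d^2 - 2.78*d - 2.77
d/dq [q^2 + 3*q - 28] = 2*q + 3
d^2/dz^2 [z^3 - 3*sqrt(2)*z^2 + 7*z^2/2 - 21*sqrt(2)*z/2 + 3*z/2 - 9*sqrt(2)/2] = 6*z - 6*sqrt(2) + 7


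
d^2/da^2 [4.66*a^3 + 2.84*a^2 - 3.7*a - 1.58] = 27.96*a + 5.68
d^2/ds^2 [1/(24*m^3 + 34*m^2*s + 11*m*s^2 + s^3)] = 2*(-(11*m + 3*s)*(24*m^3 + 34*m^2*s + 11*m*s^2 + s^3) + (34*m^2 + 22*m*s + 3*s^2)^2)/(24*m^3 + 34*m^2*s + 11*m*s^2 + s^3)^3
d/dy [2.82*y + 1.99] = 2.82000000000000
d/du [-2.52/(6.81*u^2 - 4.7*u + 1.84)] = (34.3224*u - 11.844)/(6.81*u^2 - 4.7*u + 1.84)^2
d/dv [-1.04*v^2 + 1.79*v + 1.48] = 1.79 - 2.08*v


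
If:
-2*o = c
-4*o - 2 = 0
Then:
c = 1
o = -1/2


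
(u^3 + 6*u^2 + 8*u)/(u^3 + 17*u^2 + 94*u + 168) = u*(u + 2)/(u^2 + 13*u + 42)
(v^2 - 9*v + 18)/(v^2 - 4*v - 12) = (v - 3)/(v + 2)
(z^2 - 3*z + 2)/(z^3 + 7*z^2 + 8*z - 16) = (z - 2)/(z^2 + 8*z + 16)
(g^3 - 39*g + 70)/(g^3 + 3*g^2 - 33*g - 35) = (g - 2)/(g + 1)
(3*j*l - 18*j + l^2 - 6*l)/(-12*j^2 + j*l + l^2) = (3*j*l - 18*j + l^2 - 6*l)/(-12*j^2 + j*l + l^2)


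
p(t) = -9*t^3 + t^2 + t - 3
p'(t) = -27*t^2 + 2*t + 1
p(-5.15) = 1247.69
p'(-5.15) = -725.41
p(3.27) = -303.73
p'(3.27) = -281.17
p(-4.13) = 643.93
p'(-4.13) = -467.80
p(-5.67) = 1664.04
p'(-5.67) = -878.36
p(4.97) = -1078.20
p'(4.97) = -655.98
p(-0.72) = 0.16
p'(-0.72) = -14.44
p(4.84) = -995.15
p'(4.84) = -621.81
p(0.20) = -2.83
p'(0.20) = 0.32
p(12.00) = -15399.00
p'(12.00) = -3863.00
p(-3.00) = 246.00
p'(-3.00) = -248.00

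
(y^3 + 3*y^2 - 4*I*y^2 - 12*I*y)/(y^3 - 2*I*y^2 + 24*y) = (y^2 + y*(3 - 4*I) - 12*I)/(y^2 - 2*I*y + 24)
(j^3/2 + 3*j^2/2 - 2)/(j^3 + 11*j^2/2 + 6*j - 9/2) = (j^3 + 3*j^2 - 4)/(2*j^3 + 11*j^2 + 12*j - 9)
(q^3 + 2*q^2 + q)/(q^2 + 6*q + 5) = q*(q + 1)/(q + 5)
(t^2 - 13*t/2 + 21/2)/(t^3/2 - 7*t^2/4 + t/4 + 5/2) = 2*(2*t^2 - 13*t + 21)/(2*t^3 - 7*t^2 + t + 10)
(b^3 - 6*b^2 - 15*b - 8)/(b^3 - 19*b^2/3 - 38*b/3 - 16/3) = 3*(b + 1)/(3*b + 2)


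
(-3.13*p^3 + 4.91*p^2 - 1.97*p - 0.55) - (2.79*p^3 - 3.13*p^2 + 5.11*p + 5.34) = -5.92*p^3 + 8.04*p^2 - 7.08*p - 5.89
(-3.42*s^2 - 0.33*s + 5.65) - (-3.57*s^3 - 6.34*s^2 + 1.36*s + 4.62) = 3.57*s^3 + 2.92*s^2 - 1.69*s + 1.03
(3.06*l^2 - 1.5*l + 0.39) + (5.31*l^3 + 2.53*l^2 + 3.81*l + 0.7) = 5.31*l^3 + 5.59*l^2 + 2.31*l + 1.09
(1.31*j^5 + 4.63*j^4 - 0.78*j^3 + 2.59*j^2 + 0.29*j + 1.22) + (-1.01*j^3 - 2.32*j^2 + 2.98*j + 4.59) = 1.31*j^5 + 4.63*j^4 - 1.79*j^3 + 0.27*j^2 + 3.27*j + 5.81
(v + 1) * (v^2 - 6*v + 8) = v^3 - 5*v^2 + 2*v + 8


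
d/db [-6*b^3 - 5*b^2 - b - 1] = -18*b^2 - 10*b - 1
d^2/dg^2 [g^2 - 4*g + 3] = 2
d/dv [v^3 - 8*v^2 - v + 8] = 3*v^2 - 16*v - 1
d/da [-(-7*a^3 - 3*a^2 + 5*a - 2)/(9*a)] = 14*a/9 + 1/3 - 2/(9*a^2)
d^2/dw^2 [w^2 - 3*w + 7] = 2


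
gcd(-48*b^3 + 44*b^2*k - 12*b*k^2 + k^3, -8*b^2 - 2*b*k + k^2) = 4*b - k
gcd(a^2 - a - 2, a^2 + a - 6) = a - 2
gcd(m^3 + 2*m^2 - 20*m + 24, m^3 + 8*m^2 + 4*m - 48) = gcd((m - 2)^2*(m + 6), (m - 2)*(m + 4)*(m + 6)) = m^2 + 4*m - 12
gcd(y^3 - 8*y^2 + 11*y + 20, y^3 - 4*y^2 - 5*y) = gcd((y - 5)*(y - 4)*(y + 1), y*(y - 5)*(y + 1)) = y^2 - 4*y - 5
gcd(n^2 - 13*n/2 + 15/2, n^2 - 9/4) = n - 3/2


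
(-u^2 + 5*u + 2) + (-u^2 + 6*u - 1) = -2*u^2 + 11*u + 1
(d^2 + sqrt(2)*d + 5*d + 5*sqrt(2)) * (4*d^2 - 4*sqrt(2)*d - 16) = 4*d^4 + 20*d^3 - 24*d^2 - 120*d - 16*sqrt(2)*d - 80*sqrt(2)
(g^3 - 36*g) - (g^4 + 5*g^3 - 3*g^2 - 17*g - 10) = -g^4 - 4*g^3 + 3*g^2 - 19*g + 10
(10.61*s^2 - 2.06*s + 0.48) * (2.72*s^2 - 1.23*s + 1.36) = 28.8592*s^4 - 18.6535*s^3 + 18.269*s^2 - 3.392*s + 0.6528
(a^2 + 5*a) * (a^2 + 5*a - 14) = a^4 + 10*a^3 + 11*a^2 - 70*a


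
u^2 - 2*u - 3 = (u - 3)*(u + 1)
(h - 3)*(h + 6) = h^2 + 3*h - 18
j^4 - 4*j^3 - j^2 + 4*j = j*(j - 4)*(j - 1)*(j + 1)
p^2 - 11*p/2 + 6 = (p - 4)*(p - 3/2)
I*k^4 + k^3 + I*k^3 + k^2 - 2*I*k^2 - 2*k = k*(k - 1)*(k + 2)*(I*k + 1)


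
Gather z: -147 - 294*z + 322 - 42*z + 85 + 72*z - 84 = 176 - 264*z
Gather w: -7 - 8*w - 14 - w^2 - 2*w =-w^2 - 10*w - 21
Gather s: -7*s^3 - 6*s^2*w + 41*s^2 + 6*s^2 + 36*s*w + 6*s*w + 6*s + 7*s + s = -7*s^3 + s^2*(47 - 6*w) + s*(42*w + 14)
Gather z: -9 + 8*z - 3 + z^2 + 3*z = z^2 + 11*z - 12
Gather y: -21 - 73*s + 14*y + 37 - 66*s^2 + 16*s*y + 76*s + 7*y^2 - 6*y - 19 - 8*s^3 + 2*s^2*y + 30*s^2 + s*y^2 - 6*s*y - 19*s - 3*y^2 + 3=-8*s^3 - 36*s^2 - 16*s + y^2*(s + 4) + y*(2*s^2 + 10*s + 8)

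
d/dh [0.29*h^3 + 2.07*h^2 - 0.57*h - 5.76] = 0.87*h^2 + 4.14*h - 0.57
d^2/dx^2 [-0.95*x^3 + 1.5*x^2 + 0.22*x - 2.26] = 3.0 - 5.7*x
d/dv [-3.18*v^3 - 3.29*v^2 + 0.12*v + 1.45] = -9.54*v^2 - 6.58*v + 0.12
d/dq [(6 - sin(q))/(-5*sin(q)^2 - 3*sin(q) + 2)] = (-5*sin(q)^2 + 60*sin(q) + 16)*cos(q)/(5*sin(q)^2 + 3*sin(q) - 2)^2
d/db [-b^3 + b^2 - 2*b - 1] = -3*b^2 + 2*b - 2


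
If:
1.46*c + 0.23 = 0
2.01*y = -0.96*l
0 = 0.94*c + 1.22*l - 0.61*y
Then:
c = -0.16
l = 0.10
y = -0.05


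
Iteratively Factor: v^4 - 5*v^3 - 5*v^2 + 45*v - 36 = (v - 4)*(v^3 - v^2 - 9*v + 9) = (v - 4)*(v - 1)*(v^2 - 9) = (v - 4)*(v - 1)*(v + 3)*(v - 3)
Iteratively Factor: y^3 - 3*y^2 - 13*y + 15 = (y - 5)*(y^2 + 2*y - 3) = (y - 5)*(y + 3)*(y - 1)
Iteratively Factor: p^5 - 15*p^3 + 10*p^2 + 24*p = (p + 1)*(p^4 - p^3 - 14*p^2 + 24*p) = p*(p + 1)*(p^3 - p^2 - 14*p + 24) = p*(p - 2)*(p + 1)*(p^2 + p - 12) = p*(p - 3)*(p - 2)*(p + 1)*(p + 4)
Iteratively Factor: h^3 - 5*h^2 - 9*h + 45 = (h - 3)*(h^2 - 2*h - 15) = (h - 5)*(h - 3)*(h + 3)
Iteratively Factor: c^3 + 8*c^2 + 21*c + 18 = (c + 2)*(c^2 + 6*c + 9) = (c + 2)*(c + 3)*(c + 3)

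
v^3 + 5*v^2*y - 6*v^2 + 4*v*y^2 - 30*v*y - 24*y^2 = (v - 6)*(v + y)*(v + 4*y)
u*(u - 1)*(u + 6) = u^3 + 5*u^2 - 6*u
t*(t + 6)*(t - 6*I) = t^3 + 6*t^2 - 6*I*t^2 - 36*I*t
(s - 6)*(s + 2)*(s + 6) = s^3 + 2*s^2 - 36*s - 72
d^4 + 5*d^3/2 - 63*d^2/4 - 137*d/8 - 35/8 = (d - 7/2)*(d + 1/2)^2*(d + 5)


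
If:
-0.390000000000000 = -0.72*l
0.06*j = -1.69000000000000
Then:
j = -28.17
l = 0.54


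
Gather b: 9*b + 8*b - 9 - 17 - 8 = 17*b - 34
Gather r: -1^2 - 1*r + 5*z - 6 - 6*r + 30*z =-7*r + 35*z - 7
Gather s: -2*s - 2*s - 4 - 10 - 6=-4*s - 20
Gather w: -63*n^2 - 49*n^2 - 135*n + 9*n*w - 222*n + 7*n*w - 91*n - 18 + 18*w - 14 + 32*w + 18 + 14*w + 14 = -112*n^2 - 448*n + w*(16*n + 64)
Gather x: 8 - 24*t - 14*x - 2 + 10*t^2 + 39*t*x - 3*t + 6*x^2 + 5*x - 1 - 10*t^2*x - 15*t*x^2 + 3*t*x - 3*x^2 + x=10*t^2 - 27*t + x^2*(3 - 15*t) + x*(-10*t^2 + 42*t - 8) + 5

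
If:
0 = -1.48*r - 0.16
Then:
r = -0.11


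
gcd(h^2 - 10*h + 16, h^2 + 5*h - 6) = 1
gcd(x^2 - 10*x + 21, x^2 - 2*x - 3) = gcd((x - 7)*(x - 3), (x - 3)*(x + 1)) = x - 3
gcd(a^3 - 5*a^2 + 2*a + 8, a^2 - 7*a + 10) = a - 2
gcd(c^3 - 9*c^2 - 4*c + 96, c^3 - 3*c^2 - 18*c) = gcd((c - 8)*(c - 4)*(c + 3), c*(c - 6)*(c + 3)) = c + 3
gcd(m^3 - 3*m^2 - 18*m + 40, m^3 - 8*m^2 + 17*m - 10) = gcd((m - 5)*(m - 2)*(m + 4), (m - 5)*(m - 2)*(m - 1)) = m^2 - 7*m + 10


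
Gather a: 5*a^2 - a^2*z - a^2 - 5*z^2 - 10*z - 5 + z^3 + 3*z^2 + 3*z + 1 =a^2*(4 - z) + z^3 - 2*z^2 - 7*z - 4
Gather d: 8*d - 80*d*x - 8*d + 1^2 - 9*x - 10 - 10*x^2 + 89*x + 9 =-80*d*x - 10*x^2 + 80*x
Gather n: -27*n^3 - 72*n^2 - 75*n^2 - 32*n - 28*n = -27*n^3 - 147*n^2 - 60*n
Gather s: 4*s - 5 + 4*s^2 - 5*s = 4*s^2 - s - 5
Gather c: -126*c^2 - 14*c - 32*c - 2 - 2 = -126*c^2 - 46*c - 4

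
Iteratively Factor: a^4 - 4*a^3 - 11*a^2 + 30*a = (a - 2)*(a^3 - 2*a^2 - 15*a) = a*(a - 2)*(a^2 - 2*a - 15) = a*(a - 5)*(a - 2)*(a + 3)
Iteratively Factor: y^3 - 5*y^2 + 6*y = (y - 3)*(y^2 - 2*y) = (y - 3)*(y - 2)*(y)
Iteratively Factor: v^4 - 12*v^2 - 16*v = (v)*(v^3 - 12*v - 16) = v*(v - 4)*(v^2 + 4*v + 4) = v*(v - 4)*(v + 2)*(v + 2)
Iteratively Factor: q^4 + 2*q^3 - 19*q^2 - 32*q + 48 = (q + 3)*(q^3 - q^2 - 16*q + 16) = (q + 3)*(q + 4)*(q^2 - 5*q + 4) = (q - 1)*(q + 3)*(q + 4)*(q - 4)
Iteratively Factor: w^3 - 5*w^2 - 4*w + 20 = (w - 5)*(w^2 - 4) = (w - 5)*(w + 2)*(w - 2)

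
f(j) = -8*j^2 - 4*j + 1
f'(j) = -16*j - 4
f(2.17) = -45.35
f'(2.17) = -38.72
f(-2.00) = -23.00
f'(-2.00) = 28.00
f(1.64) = -27.08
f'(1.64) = -30.24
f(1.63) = -26.78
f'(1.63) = -30.08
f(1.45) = -21.62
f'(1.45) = -27.20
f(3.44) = -107.43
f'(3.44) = -59.04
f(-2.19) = -28.61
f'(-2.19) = 31.04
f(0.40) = -1.88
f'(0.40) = -10.40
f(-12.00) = -1103.00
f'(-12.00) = 188.00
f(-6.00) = -263.00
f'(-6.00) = 92.00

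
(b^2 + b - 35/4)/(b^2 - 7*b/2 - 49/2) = (b - 5/2)/(b - 7)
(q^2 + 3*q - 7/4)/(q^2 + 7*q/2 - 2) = (q + 7/2)/(q + 4)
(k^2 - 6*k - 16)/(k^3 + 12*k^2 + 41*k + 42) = (k - 8)/(k^2 + 10*k + 21)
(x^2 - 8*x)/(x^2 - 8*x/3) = 3*(x - 8)/(3*x - 8)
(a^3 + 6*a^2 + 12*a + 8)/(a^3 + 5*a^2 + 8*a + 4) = (a + 2)/(a + 1)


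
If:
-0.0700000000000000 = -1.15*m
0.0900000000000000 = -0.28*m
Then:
No Solution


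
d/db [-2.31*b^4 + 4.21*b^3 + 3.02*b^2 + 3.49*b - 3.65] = -9.24*b^3 + 12.63*b^2 + 6.04*b + 3.49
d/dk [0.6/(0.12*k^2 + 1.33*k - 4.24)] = (-0.144*k - 0.798)/(0.12*k^2 + 1.33*k - 4.24)^2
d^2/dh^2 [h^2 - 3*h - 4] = 2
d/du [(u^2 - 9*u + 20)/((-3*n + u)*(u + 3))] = ((9 - 2*u)*(3*n - u)*(u + 3) + (3*n - u)*(u^2 - 9*u + 20) + (u + 3)*(-u^2 + 9*u - 20))/((3*n - u)^2*(u + 3)^2)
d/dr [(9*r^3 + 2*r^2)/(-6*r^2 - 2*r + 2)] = r*(-27*r^3 - 18*r^2 + 25*r + 4)/(2*(9*r^4 + 6*r^3 - 5*r^2 - 2*r + 1))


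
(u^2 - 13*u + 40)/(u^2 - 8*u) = (u - 5)/u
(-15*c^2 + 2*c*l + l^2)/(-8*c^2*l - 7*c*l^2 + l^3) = (15*c^2 - 2*c*l - l^2)/(l*(8*c^2 + 7*c*l - l^2))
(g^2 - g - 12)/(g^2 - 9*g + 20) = (g + 3)/(g - 5)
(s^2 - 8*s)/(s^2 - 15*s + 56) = s/(s - 7)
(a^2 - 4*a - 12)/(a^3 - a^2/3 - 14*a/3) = 3*(a - 6)/(a*(3*a - 7))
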